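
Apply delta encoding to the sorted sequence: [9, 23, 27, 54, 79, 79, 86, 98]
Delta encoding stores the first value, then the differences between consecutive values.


First value: 9
Deltas:
  23 - 9 = 14
  27 - 23 = 4
  54 - 27 = 27
  79 - 54 = 25
  79 - 79 = 0
  86 - 79 = 7
  98 - 86 = 12


Delta encoded: [9, 14, 4, 27, 25, 0, 7, 12]


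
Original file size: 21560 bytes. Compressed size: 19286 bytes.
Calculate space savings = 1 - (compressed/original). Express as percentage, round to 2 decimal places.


ratio = compressed/original = 19286/21560 = 0.894527
savings = 1 - ratio = 1 - 0.894527 = 0.105473
as a percentage: 0.105473 * 100 = 10.55%

Space savings = 1 - 19286/21560 = 10.55%


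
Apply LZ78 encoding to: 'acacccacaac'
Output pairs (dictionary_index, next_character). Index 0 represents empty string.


LZ78 encoding steps:
Dictionary: {0: ''}
Step 1: w='' (idx 0), next='a' -> output (0, 'a'), add 'a' as idx 1
Step 2: w='' (idx 0), next='c' -> output (0, 'c'), add 'c' as idx 2
Step 3: w='a' (idx 1), next='c' -> output (1, 'c'), add 'ac' as idx 3
Step 4: w='c' (idx 2), next='c' -> output (2, 'c'), add 'cc' as idx 4
Step 5: w='ac' (idx 3), next='a' -> output (3, 'a'), add 'aca' as idx 5
Step 6: w='ac' (idx 3), end of input -> output (3, '')


Encoded: [(0, 'a'), (0, 'c'), (1, 'c'), (2, 'c'), (3, 'a'), (3, '')]


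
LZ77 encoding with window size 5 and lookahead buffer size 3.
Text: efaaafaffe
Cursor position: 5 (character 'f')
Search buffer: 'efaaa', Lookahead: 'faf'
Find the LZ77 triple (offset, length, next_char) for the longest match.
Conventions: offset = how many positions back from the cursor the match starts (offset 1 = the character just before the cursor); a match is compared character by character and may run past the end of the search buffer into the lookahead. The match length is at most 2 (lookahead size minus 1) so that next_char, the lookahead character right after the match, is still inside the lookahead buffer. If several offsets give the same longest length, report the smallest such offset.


Try each offset into the search buffer:
  offset=1 (pos 4, char 'a'): match length 0
  offset=2 (pos 3, char 'a'): match length 0
  offset=3 (pos 2, char 'a'): match length 0
  offset=4 (pos 1, char 'f'): match length 2
  offset=5 (pos 0, char 'e'): match length 0
Longest match has length 2 at offset 4.
next_char = character at position 5 + 2 = 7 -> 'f'

Best match: offset=4, length=2 (matching 'fa' starting at position 1)
LZ77 triple: (4, 2, 'f')


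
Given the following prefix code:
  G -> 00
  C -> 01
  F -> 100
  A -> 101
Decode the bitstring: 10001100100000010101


Decoding step by step:
Bits 100 -> F
Bits 01 -> C
Bits 100 -> F
Bits 100 -> F
Bits 00 -> G
Bits 00 -> G
Bits 101 -> A
Bits 01 -> C


Decoded message: FCFFGGAC


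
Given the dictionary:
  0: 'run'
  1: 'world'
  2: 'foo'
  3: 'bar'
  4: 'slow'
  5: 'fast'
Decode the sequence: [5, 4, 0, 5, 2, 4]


Look up each index in the dictionary:
  5 -> 'fast'
  4 -> 'slow'
  0 -> 'run'
  5 -> 'fast'
  2 -> 'foo'
  4 -> 'slow'

Decoded: "fast slow run fast foo slow"


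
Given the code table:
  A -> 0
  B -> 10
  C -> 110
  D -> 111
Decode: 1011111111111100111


Decoding:
10 -> B
111 -> D
111 -> D
111 -> D
111 -> D
0 -> A
0 -> A
111 -> D


Result: BDDDDAAD


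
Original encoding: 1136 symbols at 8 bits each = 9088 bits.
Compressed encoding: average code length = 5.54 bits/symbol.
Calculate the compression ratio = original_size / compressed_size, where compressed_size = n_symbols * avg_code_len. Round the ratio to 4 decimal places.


original_size = n_symbols * orig_bits = 1136 * 8 = 9088 bits
compressed_size = n_symbols * avg_code_len = 1136 * 5.54 = 6293.44 bits
ratio = original_size / compressed_size = 9088 / 6293.44 = 1.444

Compression ratio = 1.444


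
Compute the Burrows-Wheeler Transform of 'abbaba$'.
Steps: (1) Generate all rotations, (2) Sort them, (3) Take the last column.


Rotations (sorted):
  0: $abbaba -> last char: a
  1: a$abbab -> last char: b
  2: aba$abb -> last char: b
  3: abbaba$ -> last char: $
  4: ba$abba -> last char: a
  5: baba$ab -> last char: b
  6: bbaba$a -> last char: a


BWT = abb$aba


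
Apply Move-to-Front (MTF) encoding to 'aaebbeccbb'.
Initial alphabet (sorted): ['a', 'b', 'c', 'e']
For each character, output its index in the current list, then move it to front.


MTF encoding:
'a': index 0 in ['a', 'b', 'c', 'e'] -> ['a', 'b', 'c', 'e']
'a': index 0 in ['a', 'b', 'c', 'e'] -> ['a', 'b', 'c', 'e']
'e': index 3 in ['a', 'b', 'c', 'e'] -> ['e', 'a', 'b', 'c']
'b': index 2 in ['e', 'a', 'b', 'c'] -> ['b', 'e', 'a', 'c']
'b': index 0 in ['b', 'e', 'a', 'c'] -> ['b', 'e', 'a', 'c']
'e': index 1 in ['b', 'e', 'a', 'c'] -> ['e', 'b', 'a', 'c']
'c': index 3 in ['e', 'b', 'a', 'c'] -> ['c', 'e', 'b', 'a']
'c': index 0 in ['c', 'e', 'b', 'a'] -> ['c', 'e', 'b', 'a']
'b': index 2 in ['c', 'e', 'b', 'a'] -> ['b', 'c', 'e', 'a']
'b': index 0 in ['b', 'c', 'e', 'a'] -> ['b', 'c', 'e', 'a']


Output: [0, 0, 3, 2, 0, 1, 3, 0, 2, 0]


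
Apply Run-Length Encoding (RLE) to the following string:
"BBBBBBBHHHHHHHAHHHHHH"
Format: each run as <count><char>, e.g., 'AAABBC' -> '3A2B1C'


Scanning runs left to right:
  i=0: run of 'B' x 7 -> '7B'
  i=7: run of 'H' x 7 -> '7H'
  i=14: run of 'A' x 1 -> '1A'
  i=15: run of 'H' x 6 -> '6H'

RLE = 7B7H1A6H


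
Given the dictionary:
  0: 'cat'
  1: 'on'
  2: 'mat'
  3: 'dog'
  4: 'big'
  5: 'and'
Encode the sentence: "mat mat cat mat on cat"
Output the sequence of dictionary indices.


Look up each word in the dictionary:
  'mat' -> 2
  'mat' -> 2
  'cat' -> 0
  'mat' -> 2
  'on' -> 1
  'cat' -> 0

Encoded: [2, 2, 0, 2, 1, 0]


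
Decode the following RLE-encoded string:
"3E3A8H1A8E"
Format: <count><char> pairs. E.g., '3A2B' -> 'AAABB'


Expanding each <count><char> pair:
  3E -> 'EEE'
  3A -> 'AAA'
  8H -> 'HHHHHHHH'
  1A -> 'A'
  8E -> 'EEEEEEEE'

Decoded = EEEAAAHHHHHHHHAEEEEEEEE


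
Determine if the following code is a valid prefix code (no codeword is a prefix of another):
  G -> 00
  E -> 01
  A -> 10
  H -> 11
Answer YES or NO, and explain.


Checking each pair (does one codeword prefix another?):
  G='00' vs E='01': no prefix
  G='00' vs A='10': no prefix
  G='00' vs H='11': no prefix
  E='01' vs G='00': no prefix
  E='01' vs A='10': no prefix
  E='01' vs H='11': no prefix
  A='10' vs G='00': no prefix
  A='10' vs E='01': no prefix
  A='10' vs H='11': no prefix
  H='11' vs G='00': no prefix
  H='11' vs E='01': no prefix
  H='11' vs A='10': no prefix
No violation found over all pairs.

YES -- this is a valid prefix code. No codeword is a prefix of any other codeword.


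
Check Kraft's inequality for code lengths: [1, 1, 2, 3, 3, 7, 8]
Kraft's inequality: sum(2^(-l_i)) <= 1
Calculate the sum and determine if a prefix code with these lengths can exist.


Sum = 2^(-1) + 2^(-1) + 2^(-2) + 2^(-3) + 2^(-3) + 2^(-7) + 2^(-8)
    = 0.5 + 0.5 + 0.25 + 0.125 + 0.125 + 0.0078125 + 0.00390625
    = 387/256 = 1.51171875
Since 1.51171875 > 1, Kraft's inequality is NOT satisfied.
A prefix code with these lengths CANNOT exist.

Kraft sum = 1.51171875. Not satisfied.


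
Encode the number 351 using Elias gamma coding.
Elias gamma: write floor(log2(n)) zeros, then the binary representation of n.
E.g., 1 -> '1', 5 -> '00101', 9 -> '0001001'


num_bits = floor(log2(351)) + 1 = 9
leading_zeros = num_bits - 1 = 8
binary(351) = 101011111

Elias gamma(351) = '00000000' + '101011111' = 00000000101011111 (17 bits)


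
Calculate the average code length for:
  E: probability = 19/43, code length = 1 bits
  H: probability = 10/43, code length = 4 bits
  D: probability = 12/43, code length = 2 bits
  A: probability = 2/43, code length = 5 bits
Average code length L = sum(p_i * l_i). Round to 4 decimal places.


Weighted contributions p_i * l_i:
  E: (19/43) * 1 = 19/43
  H: (10/43) * 4 = 40/43
  D: (12/43) * 2 = 24/43
  A: (2/43) * 5 = 10/43
Sum = (19 + 40 + 24 + 10)/43 = 93/43

L = 93/43 = 2.1628 bits/symbol


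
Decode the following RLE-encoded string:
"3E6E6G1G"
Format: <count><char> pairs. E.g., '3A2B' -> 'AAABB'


Expanding each <count><char> pair:
  3E -> 'EEE'
  6E -> 'EEEEEE'
  6G -> 'GGGGGG'
  1G -> 'G'

Decoded = EEEEEEEEEGGGGGGG


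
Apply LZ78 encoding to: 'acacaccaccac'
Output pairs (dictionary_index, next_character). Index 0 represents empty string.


LZ78 encoding steps:
Dictionary: {0: ''}
Step 1: w='' (idx 0), next='a' -> output (0, 'a'), add 'a' as idx 1
Step 2: w='' (idx 0), next='c' -> output (0, 'c'), add 'c' as idx 2
Step 3: w='a' (idx 1), next='c' -> output (1, 'c'), add 'ac' as idx 3
Step 4: w='ac' (idx 3), next='c' -> output (3, 'c'), add 'acc' as idx 4
Step 5: w='acc' (idx 4), next='a' -> output (4, 'a'), add 'acca' as idx 5
Step 6: w='c' (idx 2), end of input -> output (2, '')


Encoded: [(0, 'a'), (0, 'c'), (1, 'c'), (3, 'c'), (4, 'a'), (2, '')]


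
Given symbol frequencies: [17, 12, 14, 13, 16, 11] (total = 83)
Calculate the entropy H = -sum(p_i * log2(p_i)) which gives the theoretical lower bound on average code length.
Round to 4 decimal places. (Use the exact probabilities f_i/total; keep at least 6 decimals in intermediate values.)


Per-symbol terms -p_i * log2(p_i) with p_i = f_i/83:
  p = 17/83 = 0.204819: log2(p) = -2.287577, -p*log2(p) = 0.468540
  p = 12/83 = 0.144578: log2(p) = -2.790077, -p*log2(p) = 0.403385
  p = 14/83 = 0.168675: log2(p) = -2.567685, -p*log2(p) = 0.433103
  p = 13/83 = 0.156627: log2(p) = -2.674600, -p*log2(p) = 0.418913
  p = 16/83 = 0.192771: log2(p) = -2.375039, -p*log2(p) = 0.457839
  p = 11/83 = 0.132530: log2(p) = -2.915608, -p*log2(p) = 0.386406
H = 0.468540 + 0.403385 + 0.433103 + 0.418913 + 0.457839 + 0.386406 = 2.568186

H = 2.5682 bits/symbol


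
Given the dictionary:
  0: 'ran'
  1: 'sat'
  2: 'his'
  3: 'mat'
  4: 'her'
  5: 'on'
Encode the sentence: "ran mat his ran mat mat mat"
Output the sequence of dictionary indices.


Look up each word in the dictionary:
  'ran' -> 0
  'mat' -> 3
  'his' -> 2
  'ran' -> 0
  'mat' -> 3
  'mat' -> 3
  'mat' -> 3

Encoded: [0, 3, 2, 0, 3, 3, 3]


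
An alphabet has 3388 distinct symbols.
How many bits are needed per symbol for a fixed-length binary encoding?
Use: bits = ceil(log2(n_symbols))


log2(3388) = 11.7262
Bracket: 2^11 = 2048 < 3388 <= 2^12 = 4096
So ceil(log2(3388)) = 12

bits = ceil(log2(3388)) = ceil(11.7262) = 12 bits


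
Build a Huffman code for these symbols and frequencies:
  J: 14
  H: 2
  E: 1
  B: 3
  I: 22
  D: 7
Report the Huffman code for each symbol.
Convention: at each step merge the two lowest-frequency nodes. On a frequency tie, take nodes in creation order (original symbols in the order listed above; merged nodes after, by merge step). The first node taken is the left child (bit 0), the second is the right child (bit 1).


Huffman tree construction:
Step 1: Merge E(1) + H(2) = 3
Step 2: Merge B(3) + (E+H)(3) = 6
Step 3: Merge (B+(E+H))(6) + D(7) = 13
Step 4: Merge ((B+(E+H))+D)(13) + J(14) = 27
Step 5: Merge I(22) + (((B+(E+H))+D)+J)(27) = 49
Read each symbol's code off the tree from the root (left child = 0, right child = 1).

Codes:
  J: 11 (length 2)
  H: 10011 (length 5)
  E: 10010 (length 5)
  B: 1000 (length 4)
  I: 0 (length 1)
  D: 101 (length 3)
Average code length: 98/49 = 2.0000 bits/symbol


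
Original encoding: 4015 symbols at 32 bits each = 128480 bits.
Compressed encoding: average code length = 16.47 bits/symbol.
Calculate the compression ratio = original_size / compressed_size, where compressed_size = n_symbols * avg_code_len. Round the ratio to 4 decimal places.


original_size = n_symbols * orig_bits = 4015 * 32 = 128480 bits
compressed_size = n_symbols * avg_code_len = 4015 * 16.47 = 66127.05 bits
ratio = original_size / compressed_size = 128480 / 66127.05 = 1.9429

Compression ratio = 1.9429


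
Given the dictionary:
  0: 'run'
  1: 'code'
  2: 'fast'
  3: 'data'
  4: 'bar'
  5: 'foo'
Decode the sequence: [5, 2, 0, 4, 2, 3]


Look up each index in the dictionary:
  5 -> 'foo'
  2 -> 'fast'
  0 -> 'run'
  4 -> 'bar'
  2 -> 'fast'
  3 -> 'data'

Decoded: "foo fast run bar fast data"


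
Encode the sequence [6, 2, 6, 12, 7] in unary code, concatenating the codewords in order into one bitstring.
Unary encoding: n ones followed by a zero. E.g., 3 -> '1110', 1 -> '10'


Encode each number as n ones followed by a terminating 0:
  6 -> 1111110 (7 bits)
  2 -> 110 (3 bits)
  6 -> 1111110 (7 bits)
  12 -> 1111111111110 (13 bits)
  7 -> 11111110 (8 bits)
Total length = 7 + 3 + 7 + 13 + 8 = 38 bits.

Unary([6, 2, 6, 12, 7]) = 11111101101111110111111111111011111110 (38 bits)


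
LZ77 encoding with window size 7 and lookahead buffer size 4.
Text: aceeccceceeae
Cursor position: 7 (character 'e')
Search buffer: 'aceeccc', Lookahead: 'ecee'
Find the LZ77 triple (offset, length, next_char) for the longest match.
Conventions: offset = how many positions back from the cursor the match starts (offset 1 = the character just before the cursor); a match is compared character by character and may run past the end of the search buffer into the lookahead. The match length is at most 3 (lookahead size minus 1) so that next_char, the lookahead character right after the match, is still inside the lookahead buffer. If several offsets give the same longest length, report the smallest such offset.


Try each offset into the search buffer:
  offset=1 (pos 6, char 'c'): match length 0
  offset=2 (pos 5, char 'c'): match length 0
  offset=3 (pos 4, char 'c'): match length 0
  offset=4 (pos 3, char 'e'): match length 2
  offset=5 (pos 2, char 'e'): match length 1
  offset=6 (pos 1, char 'c'): match length 0
  offset=7 (pos 0, char 'a'): match length 0
Longest match has length 2 at offset 4.
next_char = character at position 7 + 2 = 9 -> 'e'

Best match: offset=4, length=2 (matching 'ec' starting at position 3)
LZ77 triple: (4, 2, 'e')


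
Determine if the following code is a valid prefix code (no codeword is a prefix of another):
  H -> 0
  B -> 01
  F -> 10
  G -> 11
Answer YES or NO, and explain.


Checking each pair (does one codeword prefix another?):
  H='0' vs B='01': prefix -- VIOLATION

NO -- this is NOT a valid prefix code. H (0) is a prefix of B (01).


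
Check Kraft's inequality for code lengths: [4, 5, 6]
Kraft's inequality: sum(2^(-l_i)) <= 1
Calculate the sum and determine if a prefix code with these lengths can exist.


Sum = 2^(-4) + 2^(-5) + 2^(-6)
    = 0.0625 + 0.03125 + 0.015625
    = 7/64 = 0.109375
Since 0.109375 <= 1, Kraft's inequality IS satisfied.
A prefix code with these lengths CAN exist.

Kraft sum = 0.109375. Satisfied.


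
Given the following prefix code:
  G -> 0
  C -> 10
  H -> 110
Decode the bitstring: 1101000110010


Decoding step by step:
Bits 110 -> H
Bits 10 -> C
Bits 0 -> G
Bits 0 -> G
Bits 110 -> H
Bits 0 -> G
Bits 10 -> C


Decoded message: HCGGHGC


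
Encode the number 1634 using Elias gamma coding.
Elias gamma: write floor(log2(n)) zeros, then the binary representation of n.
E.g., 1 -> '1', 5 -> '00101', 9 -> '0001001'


num_bits = floor(log2(1634)) + 1 = 11
leading_zeros = num_bits - 1 = 10
binary(1634) = 11001100010

Elias gamma(1634) = '0000000000' + '11001100010' = 000000000011001100010 (21 bits)


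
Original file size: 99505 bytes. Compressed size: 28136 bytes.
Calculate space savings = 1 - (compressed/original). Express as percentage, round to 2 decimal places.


ratio = compressed/original = 28136/99505 = 0.28276
savings = 1 - ratio = 1 - 0.28276 = 0.71724
as a percentage: 0.71724 * 100 = 71.72%

Space savings = 1 - 28136/99505 = 71.72%


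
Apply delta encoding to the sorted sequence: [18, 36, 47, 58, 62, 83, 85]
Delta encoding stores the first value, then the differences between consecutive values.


First value: 18
Deltas:
  36 - 18 = 18
  47 - 36 = 11
  58 - 47 = 11
  62 - 58 = 4
  83 - 62 = 21
  85 - 83 = 2


Delta encoded: [18, 18, 11, 11, 4, 21, 2]


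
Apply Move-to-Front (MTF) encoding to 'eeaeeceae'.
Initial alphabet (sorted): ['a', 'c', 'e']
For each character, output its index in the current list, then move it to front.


MTF encoding:
'e': index 2 in ['a', 'c', 'e'] -> ['e', 'a', 'c']
'e': index 0 in ['e', 'a', 'c'] -> ['e', 'a', 'c']
'a': index 1 in ['e', 'a', 'c'] -> ['a', 'e', 'c']
'e': index 1 in ['a', 'e', 'c'] -> ['e', 'a', 'c']
'e': index 0 in ['e', 'a', 'c'] -> ['e', 'a', 'c']
'c': index 2 in ['e', 'a', 'c'] -> ['c', 'e', 'a']
'e': index 1 in ['c', 'e', 'a'] -> ['e', 'c', 'a']
'a': index 2 in ['e', 'c', 'a'] -> ['a', 'e', 'c']
'e': index 1 in ['a', 'e', 'c'] -> ['e', 'a', 'c']


Output: [2, 0, 1, 1, 0, 2, 1, 2, 1]


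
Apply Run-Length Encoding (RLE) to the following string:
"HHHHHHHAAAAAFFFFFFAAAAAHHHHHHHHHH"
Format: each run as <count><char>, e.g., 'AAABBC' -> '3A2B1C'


Scanning runs left to right:
  i=0: run of 'H' x 7 -> '7H'
  i=7: run of 'A' x 5 -> '5A'
  i=12: run of 'F' x 6 -> '6F'
  i=18: run of 'A' x 5 -> '5A'
  i=23: run of 'H' x 10 -> '10H'

RLE = 7H5A6F5A10H


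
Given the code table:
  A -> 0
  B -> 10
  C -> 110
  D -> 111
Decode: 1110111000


Decoding:
111 -> D
0 -> A
111 -> D
0 -> A
0 -> A
0 -> A


Result: DADAAA


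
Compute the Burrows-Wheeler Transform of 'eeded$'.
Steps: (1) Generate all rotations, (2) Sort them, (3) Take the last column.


Rotations (sorted):
  0: $eeded -> last char: d
  1: d$eede -> last char: e
  2: ded$ee -> last char: e
  3: ed$eed -> last char: d
  4: eded$e -> last char: e
  5: eeded$ -> last char: $


BWT = deede$


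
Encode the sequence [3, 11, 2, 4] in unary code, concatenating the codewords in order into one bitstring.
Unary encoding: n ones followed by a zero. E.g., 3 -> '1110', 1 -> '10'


Encode each number as n ones followed by a terminating 0:
  3 -> 1110 (4 bits)
  11 -> 111111111110 (12 bits)
  2 -> 110 (3 bits)
  4 -> 11110 (5 bits)
Total length = 4 + 12 + 3 + 5 = 24 bits.

Unary([3, 11, 2, 4]) = 111011111111111011011110 (24 bits)


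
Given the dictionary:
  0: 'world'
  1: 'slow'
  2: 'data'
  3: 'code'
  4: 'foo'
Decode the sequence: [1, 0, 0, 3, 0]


Look up each index in the dictionary:
  1 -> 'slow'
  0 -> 'world'
  0 -> 'world'
  3 -> 'code'
  0 -> 'world'

Decoded: "slow world world code world"


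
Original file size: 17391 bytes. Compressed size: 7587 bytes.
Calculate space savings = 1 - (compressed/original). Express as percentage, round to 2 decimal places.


ratio = compressed/original = 7587/17391 = 0.43626
savings = 1 - ratio = 1 - 0.43626 = 0.56374
as a percentage: 0.56374 * 100 = 56.37%

Space savings = 1 - 7587/17391 = 56.37%


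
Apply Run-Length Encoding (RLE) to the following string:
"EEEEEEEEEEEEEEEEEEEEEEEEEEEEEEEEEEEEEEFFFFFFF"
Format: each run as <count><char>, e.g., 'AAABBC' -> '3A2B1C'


Scanning runs left to right:
  i=0: run of 'E' x 38 -> '38E'
  i=38: run of 'F' x 7 -> '7F'

RLE = 38E7F


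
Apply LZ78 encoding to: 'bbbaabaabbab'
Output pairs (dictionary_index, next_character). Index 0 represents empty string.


LZ78 encoding steps:
Dictionary: {0: ''}
Step 1: w='' (idx 0), next='b' -> output (0, 'b'), add 'b' as idx 1
Step 2: w='b' (idx 1), next='b' -> output (1, 'b'), add 'bb' as idx 2
Step 3: w='' (idx 0), next='a' -> output (0, 'a'), add 'a' as idx 3
Step 4: w='a' (idx 3), next='b' -> output (3, 'b'), add 'ab' as idx 4
Step 5: w='a' (idx 3), next='a' -> output (3, 'a'), add 'aa' as idx 5
Step 6: w='bb' (idx 2), next='a' -> output (2, 'a'), add 'bba' as idx 6
Step 7: w='b' (idx 1), end of input -> output (1, '')


Encoded: [(0, 'b'), (1, 'b'), (0, 'a'), (3, 'b'), (3, 'a'), (2, 'a'), (1, '')]


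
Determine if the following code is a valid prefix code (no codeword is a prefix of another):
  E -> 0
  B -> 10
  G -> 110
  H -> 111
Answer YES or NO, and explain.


Checking each pair (does one codeword prefix another?):
  E='0' vs B='10': no prefix
  E='0' vs G='110': no prefix
  E='0' vs H='111': no prefix
  B='10' vs E='0': no prefix
  B='10' vs G='110': no prefix
  B='10' vs H='111': no prefix
  G='110' vs E='0': no prefix
  G='110' vs B='10': no prefix
  G='110' vs H='111': no prefix
  H='111' vs E='0': no prefix
  H='111' vs B='10': no prefix
  H='111' vs G='110': no prefix
No violation found over all pairs.

YES -- this is a valid prefix code. No codeword is a prefix of any other codeword.


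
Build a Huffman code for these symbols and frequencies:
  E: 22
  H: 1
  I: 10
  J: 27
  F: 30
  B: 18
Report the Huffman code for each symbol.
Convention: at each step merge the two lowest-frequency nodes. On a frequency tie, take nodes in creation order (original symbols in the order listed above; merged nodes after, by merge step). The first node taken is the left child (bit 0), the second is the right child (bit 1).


Huffman tree construction:
Step 1: Merge H(1) + I(10) = 11
Step 2: Merge (H+I)(11) + B(18) = 29
Step 3: Merge E(22) + J(27) = 49
Step 4: Merge ((H+I)+B)(29) + F(30) = 59
Step 5: Merge (E+J)(49) + (((H+I)+B)+F)(59) = 108
Read each symbol's code off the tree from the root (left child = 0, right child = 1).

Codes:
  E: 00 (length 2)
  H: 1000 (length 4)
  I: 1001 (length 4)
  J: 01 (length 2)
  F: 11 (length 2)
  B: 101 (length 3)
Average code length: 256/108 = 2.3704 bits/symbol


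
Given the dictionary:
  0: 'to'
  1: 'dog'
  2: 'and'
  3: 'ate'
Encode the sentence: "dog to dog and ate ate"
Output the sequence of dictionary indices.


Look up each word in the dictionary:
  'dog' -> 1
  'to' -> 0
  'dog' -> 1
  'and' -> 2
  'ate' -> 3
  'ate' -> 3

Encoded: [1, 0, 1, 2, 3, 3]


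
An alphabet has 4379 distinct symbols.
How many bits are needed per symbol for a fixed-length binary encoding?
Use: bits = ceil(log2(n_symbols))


log2(4379) = 12.0964
Bracket: 2^12 = 4096 < 4379 <= 2^13 = 8192
So ceil(log2(4379)) = 13

bits = ceil(log2(4379)) = ceil(12.0964) = 13 bits


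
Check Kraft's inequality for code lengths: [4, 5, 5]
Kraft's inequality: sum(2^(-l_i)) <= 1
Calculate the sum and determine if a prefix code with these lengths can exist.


Sum = 2^(-4) + 2^(-5) + 2^(-5)
    = 0.0625 + 0.03125 + 0.03125
    = 4/32 = 0.125
Since 0.125 <= 1, Kraft's inequality IS satisfied.
A prefix code with these lengths CAN exist.

Kraft sum = 0.125. Satisfied.


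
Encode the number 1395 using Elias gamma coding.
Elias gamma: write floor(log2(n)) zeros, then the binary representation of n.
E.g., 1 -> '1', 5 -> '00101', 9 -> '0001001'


num_bits = floor(log2(1395)) + 1 = 11
leading_zeros = num_bits - 1 = 10
binary(1395) = 10101110011

Elias gamma(1395) = '0000000000' + '10101110011' = 000000000010101110011 (21 bits)


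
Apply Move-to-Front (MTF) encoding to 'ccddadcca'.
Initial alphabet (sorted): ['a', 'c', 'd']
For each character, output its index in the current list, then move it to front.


MTF encoding:
'c': index 1 in ['a', 'c', 'd'] -> ['c', 'a', 'd']
'c': index 0 in ['c', 'a', 'd'] -> ['c', 'a', 'd']
'd': index 2 in ['c', 'a', 'd'] -> ['d', 'c', 'a']
'd': index 0 in ['d', 'c', 'a'] -> ['d', 'c', 'a']
'a': index 2 in ['d', 'c', 'a'] -> ['a', 'd', 'c']
'd': index 1 in ['a', 'd', 'c'] -> ['d', 'a', 'c']
'c': index 2 in ['d', 'a', 'c'] -> ['c', 'd', 'a']
'c': index 0 in ['c', 'd', 'a'] -> ['c', 'd', 'a']
'a': index 2 in ['c', 'd', 'a'] -> ['a', 'c', 'd']


Output: [1, 0, 2, 0, 2, 1, 2, 0, 2]


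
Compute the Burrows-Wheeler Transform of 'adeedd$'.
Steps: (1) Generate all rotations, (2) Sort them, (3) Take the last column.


Rotations (sorted):
  0: $adeedd -> last char: d
  1: adeedd$ -> last char: $
  2: d$adeed -> last char: d
  3: dd$adee -> last char: e
  4: deedd$a -> last char: a
  5: edd$ade -> last char: e
  6: eedd$ad -> last char: d


BWT = d$deaed


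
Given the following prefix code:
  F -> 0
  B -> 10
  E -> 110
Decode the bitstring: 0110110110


Decoding step by step:
Bits 0 -> F
Bits 110 -> E
Bits 110 -> E
Bits 110 -> E


Decoded message: FEEE


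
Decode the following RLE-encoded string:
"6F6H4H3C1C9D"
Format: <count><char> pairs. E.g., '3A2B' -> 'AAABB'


Expanding each <count><char> pair:
  6F -> 'FFFFFF'
  6H -> 'HHHHHH'
  4H -> 'HHHH'
  3C -> 'CCC'
  1C -> 'C'
  9D -> 'DDDDDDDDD'

Decoded = FFFFFFHHHHHHHHHHCCCCDDDDDDDDD


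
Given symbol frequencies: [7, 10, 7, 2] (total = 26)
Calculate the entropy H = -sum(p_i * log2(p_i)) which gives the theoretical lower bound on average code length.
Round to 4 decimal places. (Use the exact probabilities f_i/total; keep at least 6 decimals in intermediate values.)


Per-symbol terms -p_i * log2(p_i) with p_i = f_i/26:
  p = 7/26 = 0.269231: log2(p) = -1.893085, -p*log2(p) = 0.509677
  p = 10/26 = 0.384615: log2(p) = -1.378512, -p*log2(p) = 0.530197
  p = 7/26 = 0.269231: log2(p) = -1.893085, -p*log2(p) = 0.509677
  p = 2/26 = 0.076923: log2(p) = -3.700440, -p*log2(p) = 0.284649
H = 0.509677 + 0.530197 + 0.509677 + 0.284649 = 1.834200

H = 1.8342 bits/symbol


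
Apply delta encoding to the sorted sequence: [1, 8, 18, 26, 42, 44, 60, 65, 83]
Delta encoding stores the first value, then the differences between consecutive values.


First value: 1
Deltas:
  8 - 1 = 7
  18 - 8 = 10
  26 - 18 = 8
  42 - 26 = 16
  44 - 42 = 2
  60 - 44 = 16
  65 - 60 = 5
  83 - 65 = 18


Delta encoded: [1, 7, 10, 8, 16, 2, 16, 5, 18]


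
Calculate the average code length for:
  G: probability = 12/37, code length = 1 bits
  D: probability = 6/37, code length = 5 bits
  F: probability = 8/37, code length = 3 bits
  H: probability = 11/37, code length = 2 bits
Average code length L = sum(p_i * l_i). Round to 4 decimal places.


Weighted contributions p_i * l_i:
  G: (12/37) * 1 = 12/37
  D: (6/37) * 5 = 30/37
  F: (8/37) * 3 = 24/37
  H: (11/37) * 2 = 22/37
Sum = (12 + 30 + 24 + 22)/37 = 88/37

L = 88/37 = 2.3784 bits/symbol


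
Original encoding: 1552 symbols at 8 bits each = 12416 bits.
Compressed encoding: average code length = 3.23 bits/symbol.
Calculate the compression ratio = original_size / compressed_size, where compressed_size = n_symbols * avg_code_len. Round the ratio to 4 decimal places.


original_size = n_symbols * orig_bits = 1552 * 8 = 12416 bits
compressed_size = n_symbols * avg_code_len = 1552 * 3.23 = 5012.96 bits
ratio = original_size / compressed_size = 12416 / 5012.96 = 2.4768

Compression ratio = 2.4768


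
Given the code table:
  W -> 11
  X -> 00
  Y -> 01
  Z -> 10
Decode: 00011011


Decoding:
00 -> X
01 -> Y
10 -> Z
11 -> W


Result: XYZW


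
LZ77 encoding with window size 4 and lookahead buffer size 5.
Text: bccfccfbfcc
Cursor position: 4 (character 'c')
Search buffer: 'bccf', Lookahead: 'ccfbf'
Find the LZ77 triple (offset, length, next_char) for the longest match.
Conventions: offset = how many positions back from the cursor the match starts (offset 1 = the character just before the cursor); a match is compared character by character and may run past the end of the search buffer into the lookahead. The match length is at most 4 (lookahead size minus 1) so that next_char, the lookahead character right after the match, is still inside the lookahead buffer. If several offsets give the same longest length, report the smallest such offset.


Try each offset into the search buffer:
  offset=1 (pos 3, char 'f'): match length 0
  offset=2 (pos 2, char 'c'): match length 1
  offset=3 (pos 1, char 'c'): match length 3
  offset=4 (pos 0, char 'b'): match length 0
Longest match has length 3 at offset 3.
next_char = character at position 4 + 3 = 7 -> 'b'

Best match: offset=3, length=3 (matching 'ccf' starting at position 1)
LZ77 triple: (3, 3, 'b')


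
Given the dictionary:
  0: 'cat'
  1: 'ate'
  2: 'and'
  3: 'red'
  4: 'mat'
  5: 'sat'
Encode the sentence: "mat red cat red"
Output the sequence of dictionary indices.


Look up each word in the dictionary:
  'mat' -> 4
  'red' -> 3
  'cat' -> 0
  'red' -> 3

Encoded: [4, 3, 0, 3]


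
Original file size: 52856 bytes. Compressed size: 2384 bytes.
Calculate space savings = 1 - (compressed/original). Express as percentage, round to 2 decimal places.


ratio = compressed/original = 2384/52856 = 0.045104
savings = 1 - ratio = 1 - 0.045104 = 0.954896
as a percentage: 0.954896 * 100 = 95.49%

Space savings = 1 - 2384/52856 = 95.49%


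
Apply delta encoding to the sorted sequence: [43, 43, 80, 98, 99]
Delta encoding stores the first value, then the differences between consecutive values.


First value: 43
Deltas:
  43 - 43 = 0
  80 - 43 = 37
  98 - 80 = 18
  99 - 98 = 1


Delta encoded: [43, 0, 37, 18, 1]


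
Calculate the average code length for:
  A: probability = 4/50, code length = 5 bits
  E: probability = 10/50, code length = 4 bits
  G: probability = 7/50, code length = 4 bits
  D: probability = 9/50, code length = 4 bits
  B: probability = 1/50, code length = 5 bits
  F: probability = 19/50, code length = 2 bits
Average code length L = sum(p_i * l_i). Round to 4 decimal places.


Weighted contributions p_i * l_i:
  A: (4/50) * 5 = 20/50
  E: (10/50) * 4 = 40/50
  G: (7/50) * 4 = 28/50
  D: (9/50) * 4 = 36/50
  B: (1/50) * 5 = 5/50
  F: (19/50) * 2 = 38/50
Sum = (20 + 40 + 28 + 36 + 5 + 38)/50 = 167/50

L = 167/50 = 3.3400 bits/symbol


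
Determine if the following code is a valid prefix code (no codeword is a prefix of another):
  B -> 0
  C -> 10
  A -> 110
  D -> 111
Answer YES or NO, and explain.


Checking each pair (does one codeword prefix another?):
  B='0' vs C='10': no prefix
  B='0' vs A='110': no prefix
  B='0' vs D='111': no prefix
  C='10' vs B='0': no prefix
  C='10' vs A='110': no prefix
  C='10' vs D='111': no prefix
  A='110' vs B='0': no prefix
  A='110' vs C='10': no prefix
  A='110' vs D='111': no prefix
  D='111' vs B='0': no prefix
  D='111' vs C='10': no prefix
  D='111' vs A='110': no prefix
No violation found over all pairs.

YES -- this is a valid prefix code. No codeword is a prefix of any other codeword.


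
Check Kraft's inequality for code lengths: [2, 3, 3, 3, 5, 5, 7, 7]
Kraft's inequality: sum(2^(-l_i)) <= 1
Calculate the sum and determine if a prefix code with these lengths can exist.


Sum = 2^(-2) + 2^(-3) + 2^(-3) + 2^(-3) + 2^(-5) + 2^(-5) + 2^(-7) + 2^(-7)
    = 0.25 + 0.125 + 0.125 + 0.125 + 0.03125 + 0.03125 + 0.0078125 + 0.0078125
    = 90/128 = 0.703125
Since 0.703125 <= 1, Kraft's inequality IS satisfied.
A prefix code with these lengths CAN exist.

Kraft sum = 0.703125. Satisfied.


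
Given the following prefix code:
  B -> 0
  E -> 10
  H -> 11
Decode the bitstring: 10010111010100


Decoding step by step:
Bits 10 -> E
Bits 0 -> B
Bits 10 -> E
Bits 11 -> H
Bits 10 -> E
Bits 10 -> E
Bits 10 -> E
Bits 0 -> B


Decoded message: EBEHEEEB


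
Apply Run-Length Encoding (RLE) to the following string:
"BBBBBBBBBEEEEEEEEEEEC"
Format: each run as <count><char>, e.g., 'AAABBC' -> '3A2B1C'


Scanning runs left to right:
  i=0: run of 'B' x 9 -> '9B'
  i=9: run of 'E' x 11 -> '11E'
  i=20: run of 'C' x 1 -> '1C'

RLE = 9B11E1C


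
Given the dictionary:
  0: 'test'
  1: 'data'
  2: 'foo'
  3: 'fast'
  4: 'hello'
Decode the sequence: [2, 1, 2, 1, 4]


Look up each index in the dictionary:
  2 -> 'foo'
  1 -> 'data'
  2 -> 'foo'
  1 -> 'data'
  4 -> 'hello'

Decoded: "foo data foo data hello"


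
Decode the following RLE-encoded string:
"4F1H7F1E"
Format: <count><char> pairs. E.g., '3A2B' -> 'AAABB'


Expanding each <count><char> pair:
  4F -> 'FFFF'
  1H -> 'H'
  7F -> 'FFFFFFF'
  1E -> 'E'

Decoded = FFFFHFFFFFFFE


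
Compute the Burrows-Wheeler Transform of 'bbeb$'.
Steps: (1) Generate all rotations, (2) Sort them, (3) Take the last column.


Rotations (sorted):
  0: $bbeb -> last char: b
  1: b$bbe -> last char: e
  2: bbeb$ -> last char: $
  3: beb$b -> last char: b
  4: eb$bb -> last char: b


BWT = be$bb


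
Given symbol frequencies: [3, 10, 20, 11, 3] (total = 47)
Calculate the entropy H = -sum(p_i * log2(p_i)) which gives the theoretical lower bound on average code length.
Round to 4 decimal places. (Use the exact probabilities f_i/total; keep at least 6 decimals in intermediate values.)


Per-symbol terms -p_i * log2(p_i) with p_i = f_i/47:
  p = 3/47 = 0.063830: log2(p) = -3.969626, -p*log2(p) = 0.253380
  p = 10/47 = 0.212766: log2(p) = -2.232661, -p*log2(p) = 0.475034
  p = 20/47 = 0.425532: log2(p) = -1.232661, -p*log2(p) = 0.524536
  p = 11/47 = 0.234043: log2(p) = -2.095157, -p*log2(p) = 0.490356
  p = 3/47 = 0.063830: log2(p) = -3.969626, -p*log2(p) = 0.253380
H = 0.253380 + 0.475034 + 0.524536 + 0.490356 + 0.253380 = 1.996686

H = 1.9967 bits/symbol


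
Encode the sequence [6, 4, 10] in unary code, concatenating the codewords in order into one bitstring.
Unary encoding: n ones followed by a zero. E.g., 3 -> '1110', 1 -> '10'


Encode each number as n ones followed by a terminating 0:
  6 -> 1111110 (7 bits)
  4 -> 11110 (5 bits)
  10 -> 11111111110 (11 bits)
Total length = 7 + 5 + 11 = 23 bits.

Unary([6, 4, 10]) = 11111101111011111111110 (23 bits)


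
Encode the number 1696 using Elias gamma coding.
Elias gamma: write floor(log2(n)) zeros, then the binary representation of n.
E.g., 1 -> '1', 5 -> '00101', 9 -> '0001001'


num_bits = floor(log2(1696)) + 1 = 11
leading_zeros = num_bits - 1 = 10
binary(1696) = 11010100000

Elias gamma(1696) = '0000000000' + '11010100000' = 000000000011010100000 (21 bits)


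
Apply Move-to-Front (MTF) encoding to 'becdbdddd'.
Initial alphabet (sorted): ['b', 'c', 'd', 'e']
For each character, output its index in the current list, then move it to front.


MTF encoding:
'b': index 0 in ['b', 'c', 'd', 'e'] -> ['b', 'c', 'd', 'e']
'e': index 3 in ['b', 'c', 'd', 'e'] -> ['e', 'b', 'c', 'd']
'c': index 2 in ['e', 'b', 'c', 'd'] -> ['c', 'e', 'b', 'd']
'd': index 3 in ['c', 'e', 'b', 'd'] -> ['d', 'c', 'e', 'b']
'b': index 3 in ['d', 'c', 'e', 'b'] -> ['b', 'd', 'c', 'e']
'd': index 1 in ['b', 'd', 'c', 'e'] -> ['d', 'b', 'c', 'e']
'd': index 0 in ['d', 'b', 'c', 'e'] -> ['d', 'b', 'c', 'e']
'd': index 0 in ['d', 'b', 'c', 'e'] -> ['d', 'b', 'c', 'e']
'd': index 0 in ['d', 'b', 'c', 'e'] -> ['d', 'b', 'c', 'e']


Output: [0, 3, 2, 3, 3, 1, 0, 0, 0]


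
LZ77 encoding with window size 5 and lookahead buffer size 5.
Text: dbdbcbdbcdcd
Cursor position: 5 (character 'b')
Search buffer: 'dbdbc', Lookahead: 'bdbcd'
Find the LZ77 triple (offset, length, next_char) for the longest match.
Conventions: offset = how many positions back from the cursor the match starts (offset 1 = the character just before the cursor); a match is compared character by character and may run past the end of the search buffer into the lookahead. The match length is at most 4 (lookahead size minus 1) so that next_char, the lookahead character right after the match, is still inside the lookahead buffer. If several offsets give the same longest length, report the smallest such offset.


Try each offset into the search buffer:
  offset=1 (pos 4, char 'c'): match length 0
  offset=2 (pos 3, char 'b'): match length 1
  offset=3 (pos 2, char 'd'): match length 0
  offset=4 (pos 1, char 'b'): match length 4
  offset=5 (pos 0, char 'd'): match length 0
Longest match has length 4 at offset 4.
next_char = character at position 5 + 4 = 9 -> 'd'

Best match: offset=4, length=4 (matching 'bdbc' starting at position 1)
LZ77 triple: (4, 4, 'd')


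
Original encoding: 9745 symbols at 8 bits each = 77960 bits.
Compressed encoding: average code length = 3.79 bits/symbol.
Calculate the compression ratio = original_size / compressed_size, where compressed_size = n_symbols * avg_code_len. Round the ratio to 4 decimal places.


original_size = n_symbols * orig_bits = 9745 * 8 = 77960 bits
compressed_size = n_symbols * avg_code_len = 9745 * 3.79 = 36933.55 bits
ratio = original_size / compressed_size = 77960 / 36933.55 = 2.1108

Compression ratio = 2.1108


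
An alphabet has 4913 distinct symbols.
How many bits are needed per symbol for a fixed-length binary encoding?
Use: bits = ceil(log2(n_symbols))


log2(4913) = 12.2624
Bracket: 2^12 = 4096 < 4913 <= 2^13 = 8192
So ceil(log2(4913)) = 13

bits = ceil(log2(4913)) = ceil(12.2624) = 13 bits


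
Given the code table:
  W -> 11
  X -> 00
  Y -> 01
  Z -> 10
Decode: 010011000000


Decoding:
01 -> Y
00 -> X
11 -> W
00 -> X
00 -> X
00 -> X


Result: YXWXXX


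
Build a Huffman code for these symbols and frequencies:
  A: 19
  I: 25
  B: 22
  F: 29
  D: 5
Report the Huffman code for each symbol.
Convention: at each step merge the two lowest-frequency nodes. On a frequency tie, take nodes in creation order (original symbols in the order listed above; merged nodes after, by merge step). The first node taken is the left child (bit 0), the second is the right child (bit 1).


Huffman tree construction:
Step 1: Merge D(5) + A(19) = 24
Step 2: Merge B(22) + (D+A)(24) = 46
Step 3: Merge I(25) + F(29) = 54
Step 4: Merge (B+(D+A))(46) + (I+F)(54) = 100
Read each symbol's code off the tree from the root (left child = 0, right child = 1).

Codes:
  A: 011 (length 3)
  I: 10 (length 2)
  B: 00 (length 2)
  F: 11 (length 2)
  D: 010 (length 3)
Average code length: 224/100 = 2.2400 bits/symbol


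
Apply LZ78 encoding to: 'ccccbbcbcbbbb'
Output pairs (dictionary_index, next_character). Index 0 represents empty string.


LZ78 encoding steps:
Dictionary: {0: ''}
Step 1: w='' (idx 0), next='c' -> output (0, 'c'), add 'c' as idx 1
Step 2: w='c' (idx 1), next='c' -> output (1, 'c'), add 'cc' as idx 2
Step 3: w='c' (idx 1), next='b' -> output (1, 'b'), add 'cb' as idx 3
Step 4: w='' (idx 0), next='b' -> output (0, 'b'), add 'b' as idx 4
Step 5: w='cb' (idx 3), next='c' -> output (3, 'c'), add 'cbc' as idx 5
Step 6: w='b' (idx 4), next='b' -> output (4, 'b'), add 'bb' as idx 6
Step 7: w='bb' (idx 6), end of input -> output (6, '')


Encoded: [(0, 'c'), (1, 'c'), (1, 'b'), (0, 'b'), (3, 'c'), (4, 'b'), (6, '')]


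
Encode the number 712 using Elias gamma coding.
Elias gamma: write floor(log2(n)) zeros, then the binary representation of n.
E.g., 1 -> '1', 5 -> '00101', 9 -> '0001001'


num_bits = floor(log2(712)) + 1 = 10
leading_zeros = num_bits - 1 = 9
binary(712) = 1011001000

Elias gamma(712) = '000000000' + '1011001000' = 0000000001011001000 (19 bits)


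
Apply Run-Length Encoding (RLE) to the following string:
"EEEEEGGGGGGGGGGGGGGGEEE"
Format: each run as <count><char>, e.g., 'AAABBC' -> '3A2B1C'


Scanning runs left to right:
  i=0: run of 'E' x 5 -> '5E'
  i=5: run of 'G' x 15 -> '15G'
  i=20: run of 'E' x 3 -> '3E'

RLE = 5E15G3E


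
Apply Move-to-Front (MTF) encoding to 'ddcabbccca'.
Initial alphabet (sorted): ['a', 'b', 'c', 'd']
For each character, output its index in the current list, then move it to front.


MTF encoding:
'd': index 3 in ['a', 'b', 'c', 'd'] -> ['d', 'a', 'b', 'c']
'd': index 0 in ['d', 'a', 'b', 'c'] -> ['d', 'a', 'b', 'c']
'c': index 3 in ['d', 'a', 'b', 'c'] -> ['c', 'd', 'a', 'b']
'a': index 2 in ['c', 'd', 'a', 'b'] -> ['a', 'c', 'd', 'b']
'b': index 3 in ['a', 'c', 'd', 'b'] -> ['b', 'a', 'c', 'd']
'b': index 0 in ['b', 'a', 'c', 'd'] -> ['b', 'a', 'c', 'd']
'c': index 2 in ['b', 'a', 'c', 'd'] -> ['c', 'b', 'a', 'd']
'c': index 0 in ['c', 'b', 'a', 'd'] -> ['c', 'b', 'a', 'd']
'c': index 0 in ['c', 'b', 'a', 'd'] -> ['c', 'b', 'a', 'd']
'a': index 2 in ['c', 'b', 'a', 'd'] -> ['a', 'c', 'b', 'd']


Output: [3, 0, 3, 2, 3, 0, 2, 0, 0, 2]


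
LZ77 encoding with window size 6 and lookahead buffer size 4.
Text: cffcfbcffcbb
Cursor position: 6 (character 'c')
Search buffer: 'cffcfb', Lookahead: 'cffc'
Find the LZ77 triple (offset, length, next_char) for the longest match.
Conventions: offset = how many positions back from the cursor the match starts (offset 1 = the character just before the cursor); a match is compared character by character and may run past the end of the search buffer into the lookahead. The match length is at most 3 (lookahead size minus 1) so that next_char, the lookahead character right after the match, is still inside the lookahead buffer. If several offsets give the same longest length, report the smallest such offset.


Try each offset into the search buffer:
  offset=1 (pos 5, char 'b'): match length 0
  offset=2 (pos 4, char 'f'): match length 0
  offset=3 (pos 3, char 'c'): match length 2
  offset=4 (pos 2, char 'f'): match length 0
  offset=5 (pos 1, char 'f'): match length 0
  offset=6 (pos 0, char 'c'): match length 3
Longest match has length 3 at offset 6.
next_char = character at position 6 + 3 = 9 -> 'c'

Best match: offset=6, length=3 (matching 'cff' starting at position 0)
LZ77 triple: (6, 3, 'c')
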